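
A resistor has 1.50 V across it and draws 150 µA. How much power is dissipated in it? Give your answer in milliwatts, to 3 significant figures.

With V and I both given, power follows immediately from P = V I.
P = 1.50 V × 0.0001500 A = 0.0002250 W

0.225 mW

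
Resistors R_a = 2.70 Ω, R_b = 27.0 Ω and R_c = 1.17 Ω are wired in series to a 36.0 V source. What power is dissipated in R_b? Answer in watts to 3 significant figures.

36.7 W

Series elements share the same current, so find I first, then use P = I²R.
R_total = 2.70 + 27.0 + 1.17 = 30.87 Ω
I = V / R_total = 36.0 / 30.87 = 1.166 A
P_R_b = I² × R_b = (1.166)² × 27.0 = 36.72 W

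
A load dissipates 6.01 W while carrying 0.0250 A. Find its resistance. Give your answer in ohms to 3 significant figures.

9620 Ω

The two known quantities fix the third via R = P / I².
R = 6.01 / (0.02500)² = 9616 Ω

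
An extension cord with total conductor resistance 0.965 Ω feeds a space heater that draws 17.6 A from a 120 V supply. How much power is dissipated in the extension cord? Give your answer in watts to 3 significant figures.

299 W

The extension cord is a series resistance carrying the load current; its dissipation is I²R_line.
The extension cord carries the full 17.6 A.
P_line = I² R_line = (17.60)² × 0.965 = 298.9 W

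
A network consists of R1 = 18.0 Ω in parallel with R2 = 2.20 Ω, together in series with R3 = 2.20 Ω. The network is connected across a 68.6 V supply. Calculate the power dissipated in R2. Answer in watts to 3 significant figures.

475 W

Reduce the parallel combination to a single R_p; the circuit then becomes R_p in series with the remaining resistor.
R_p = (18.0×2.20)/(18.0+2.20) = 1.960 Ω
R_total = R_p + 2.20 = 1.960 + 2.20 = 4.160 Ω
I = V / R_total = 68.6 / 4.160 = 16.49 A
Voltage across the parallel pair: V_p = I × R_p = 16.49 × 1.960 = 32.32 V
R2 sits across V_p; its power is V_p²/R.
P_R2 = (32.32)² / 2.20 = 474.9 W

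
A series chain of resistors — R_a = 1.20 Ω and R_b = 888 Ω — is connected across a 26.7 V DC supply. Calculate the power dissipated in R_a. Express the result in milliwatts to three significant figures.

1.08 mW

Since the resistors are in series they all carry the loop current I = V/R_total; the power in any one is I²R.
R_total = 1.20 + 888 = 889.2 Ω
I = V / R_total = 26.7 / 889.2 = 0.03003 A
P_R_a = I² × R_a = (0.03003)² × 1.20 = 0.001082 W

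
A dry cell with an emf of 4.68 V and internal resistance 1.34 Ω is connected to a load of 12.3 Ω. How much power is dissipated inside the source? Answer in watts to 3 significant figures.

The source's internal resistance is just another series element carrying I; its dissipation is I²r.
I = ε / (r + R) = 4.68 / (1.34 + 12.3) = 0.3431 A
P_int = I² r = (0.3431)² × 1.34 = 0.1577 W

0.158 W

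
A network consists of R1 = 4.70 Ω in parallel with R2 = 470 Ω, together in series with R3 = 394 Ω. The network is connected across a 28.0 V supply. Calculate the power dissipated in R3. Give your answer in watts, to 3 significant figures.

1.94 W

First find R_p for the parallel pair, then treat R_p + R3 as a series loop.
R_p = (4.70×470)/(4.70+470) = 4.653 Ω
R_total = R_p + 394 = 4.653 + 394 = 398.7 Ω
I = V / R_total = 28.0 / 398.7 = 0.07024 A
R3 carries the full series current, so P = I²R.
P_R3 = (0.07024)² × 394 = 1.944 W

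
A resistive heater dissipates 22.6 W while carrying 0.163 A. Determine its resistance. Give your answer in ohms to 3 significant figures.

Rearranging the power relation for the two known quantities gives R = P / I².
R = 22.6 / (0.1630)² = 850.6 Ω

851 Ω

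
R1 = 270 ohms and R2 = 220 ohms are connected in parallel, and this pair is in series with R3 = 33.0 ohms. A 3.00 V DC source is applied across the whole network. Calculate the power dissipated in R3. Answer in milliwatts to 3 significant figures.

Combine R1 and R2 into their parallel equivalent first, reducing the network to two series resistors.
R_p = (270×220)/(270+220) = 121.2 Ω
R_total = R_p + 33.0 = 121.2 + 33.0 = 154.2 Ω
I = V / R_total = 3.00 / 154.2 = 0.01945 A
All the supply current flows through R3; use P = I²R3.
P_R3 = (0.01945)² × 33.0 = 0.01249 W

12.5 mW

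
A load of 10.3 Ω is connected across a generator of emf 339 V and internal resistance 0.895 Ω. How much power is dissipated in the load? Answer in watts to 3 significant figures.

9440 W

With r and R in series, I = ε/(r+R); the load dissipates I²R.
I = ε / (r + R) = 339 / (0.895 + 10.3) = 30.28 A
P_load = I² R = (30.28)² × 10.3 = 9445 W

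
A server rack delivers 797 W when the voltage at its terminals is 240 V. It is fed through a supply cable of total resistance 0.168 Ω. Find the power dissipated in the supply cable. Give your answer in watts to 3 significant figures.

1.85 W

The supply cable is a series resistance carrying the load current; its dissipation is I²R_line.
I = P / V = 797 / 240 = 3.321 A through the supply cable.
P_line = I² R_line = (3.321)² × 0.168 = 1.853 W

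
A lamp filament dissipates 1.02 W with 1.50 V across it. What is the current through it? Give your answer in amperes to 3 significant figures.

0.680 A

Rearranging the power relation for the two known quantities gives I = P / V.
I = 1.02 / 1.50 = 0.6800 A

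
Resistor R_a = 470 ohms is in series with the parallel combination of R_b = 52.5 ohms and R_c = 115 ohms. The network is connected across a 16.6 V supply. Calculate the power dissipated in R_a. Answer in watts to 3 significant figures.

Reduce the parallel pair to R_p first; the network is then a simple series string.
R_p = (52.5×115)/(52.5+115) = 36.04 Ω
R_total = 470 + 36.04 = 506.0 Ω
I = V / R_total = 16.6 / 506.0 = 0.03280 A
The full supply current passes through R_a: P = I²R.
P_R_a = (0.03280)² × 470 = 0.5058 W

0.506 W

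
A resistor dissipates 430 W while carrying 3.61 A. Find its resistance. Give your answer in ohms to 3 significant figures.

33.0 Ω

From P = V I = I²R = V²/R, with the two given quantities we get R = P / I².
R = 430 / (3.610)² = 33.00 Ω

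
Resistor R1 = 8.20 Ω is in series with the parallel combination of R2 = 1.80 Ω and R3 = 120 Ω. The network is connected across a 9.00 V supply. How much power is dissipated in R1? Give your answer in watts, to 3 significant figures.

6.68 W

Reduce the parallel pair to R_p first; the network is then a simple series string.
R_p = (1.80×120)/(1.80+120) = 1.773 Ω
R_total = 8.20 + 1.773 = 9.973 Ω
I = V / R_total = 9.00 / 9.973 = 0.9024 A
All the current flows through R1; use P = I²R.
P_R1 = (0.9024)² × 8.20 = 6.677 W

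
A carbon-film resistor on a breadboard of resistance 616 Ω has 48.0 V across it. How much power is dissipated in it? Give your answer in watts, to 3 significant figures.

With V across and R both known, P = V²/R gives the dissipation directly.
P = (48.0 V)² / 616 Ω = 3.740 W

3.74 W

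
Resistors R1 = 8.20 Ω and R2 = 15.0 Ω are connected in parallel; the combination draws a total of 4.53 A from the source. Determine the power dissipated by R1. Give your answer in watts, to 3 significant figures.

70.3 W

Parallel branches share V, not I — compute V via R_eq, then use V²/R for the target branch.
1/R_eq = 1/8.20 + 1/15.0 ⇒ R_eq = 5.302 Ω
V = I_total × R_eq = 4.530 × 5.302 = 24.02 V
P_R1 = V² / R1 = (24.02)² / 8.20 = 70.34 W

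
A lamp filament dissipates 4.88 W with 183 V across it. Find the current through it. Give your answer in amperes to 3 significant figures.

0.0267 A

Inverting the appropriate power form: I = P / V.
I = 4.88 / 183 = 0.02667 A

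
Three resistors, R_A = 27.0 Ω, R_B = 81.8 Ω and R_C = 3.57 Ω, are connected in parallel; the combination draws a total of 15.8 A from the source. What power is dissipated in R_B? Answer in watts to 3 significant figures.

Parallel branches share V, not I — compute V via R_eq, then use V²/R for the target branch.
1/R_eq = 1/27.0 + 1/81.8 + 1/3.57 ⇒ R_eq = 3.036 Ω
V = I_total × R_eq = 15.80 × 3.036 = 47.97 V
P_R_B = V² / R_B = (47.97)² / 81.8 = 28.13 W

28.1 W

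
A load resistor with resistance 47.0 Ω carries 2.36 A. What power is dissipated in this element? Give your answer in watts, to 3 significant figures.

262 W

With I and R stated, P = I²R applies in one step.
P = (2.360 A)² × 47.0 Ω = 261.8 W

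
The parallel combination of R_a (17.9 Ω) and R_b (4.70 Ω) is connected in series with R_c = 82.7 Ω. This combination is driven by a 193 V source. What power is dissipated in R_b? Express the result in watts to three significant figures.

14.7 W

Collapse the R_a‖R_b pair into one equivalent R_p; then R_p and R_c form a series string.
R_p = (17.9×4.70)/(17.9+4.70) = 3.723 Ω
R_total = R_p + 82.7 = 3.723 + 82.7 = 86.42 Ω
I = V / R_total = 193 / 86.42 = 2.233 A
Voltage across the parallel pair: V_p = I × R_p = 2.233 × 3.723 = 8.313 V
Use P = V²/R for R_b with V = V_p.
P_R_b = (8.313)² / 4.70 = 14.70 W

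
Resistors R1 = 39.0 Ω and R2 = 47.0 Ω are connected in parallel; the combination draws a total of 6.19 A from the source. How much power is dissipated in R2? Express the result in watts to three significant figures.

We need the common branch voltage; get it from I_total × R_eq, then P = V²/R for the branch.
1/R_eq = 1/39.0 + 1/47.0 ⇒ R_eq = 21.31 Ω
V = I_total × R_eq = 6.190 × 21.31 = 131.9 V
P_R2 = V² / R2 = (131.9)² / 47.0 = 370.3 W

370 W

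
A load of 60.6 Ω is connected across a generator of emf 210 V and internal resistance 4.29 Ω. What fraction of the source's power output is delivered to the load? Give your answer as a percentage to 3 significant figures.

93.4 %

The source delivers εI, of which I²R reaches the load and I²r is lost; since I is common, η = R/(R+r).
η = R / (R + r) = 60.6 / (60.6 + 4.29) = 0.9339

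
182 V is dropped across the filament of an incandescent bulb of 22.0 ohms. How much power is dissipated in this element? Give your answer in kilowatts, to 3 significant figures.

With V across and R both known, P = V²/R gives the dissipation directly.
P = (182 V)² / 22.0 Ω = 1506 W

1.51 kW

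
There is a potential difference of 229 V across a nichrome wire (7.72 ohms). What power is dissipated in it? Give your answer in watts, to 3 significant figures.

With V across and R both known, P = V²/R gives the dissipation directly.
P = (229 V)² / 7.72 Ω = 6793 W

6790 W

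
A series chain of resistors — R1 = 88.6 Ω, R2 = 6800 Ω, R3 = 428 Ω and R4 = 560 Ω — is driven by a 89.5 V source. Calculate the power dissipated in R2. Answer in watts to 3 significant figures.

0.878 W

In a series string the same current flows through every resistor — find that current, then P = I²R for the one we want.
R_total = 88.6 + 6800 + 428 + 560 = 7877 Ω
I = V / R_total = 89.5 / 7877 = 0.01136 A
P_R2 = I² × R2 = (0.01136)² × 6800 = 0.8780 W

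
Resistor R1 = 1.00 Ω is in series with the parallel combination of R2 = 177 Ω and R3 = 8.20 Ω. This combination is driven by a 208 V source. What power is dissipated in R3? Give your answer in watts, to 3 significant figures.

4150 W

Collapse R2‖R3 to a single equivalent, reducing the network to two series elements.
R_p = (177×8.20)/(177+8.20) = 7.837 Ω
R_total = 1.00 + 7.837 = 8.837 Ω
I = V / R_total = 208 / 8.837 = 23.54 A
Voltage across the parallel pair: V_p = I × R_p = 23.54 × 7.837 = 184.5 V
R3 is across V_p, so use P = V²/R for that branch.
P_R3 = (184.5)² / 8.20 = 4150 W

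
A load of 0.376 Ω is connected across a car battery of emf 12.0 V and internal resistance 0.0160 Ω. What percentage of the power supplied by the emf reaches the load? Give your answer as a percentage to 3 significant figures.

95.9 %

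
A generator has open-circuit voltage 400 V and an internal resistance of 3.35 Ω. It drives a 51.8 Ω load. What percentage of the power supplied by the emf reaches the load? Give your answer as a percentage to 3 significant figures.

The source delivers εI, of which I²R reaches the load and I²r is lost; since I is common, η = R/(R+r).
η = R / (R + r) = 51.8 / (51.8 + 3.35) = 0.9393

93.9 %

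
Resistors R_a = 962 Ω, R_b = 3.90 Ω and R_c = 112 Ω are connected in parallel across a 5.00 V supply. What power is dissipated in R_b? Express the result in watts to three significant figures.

R_b sits directly across the source, so P = V²/R with V = 5.00 V.
P_R_b = V² / R_b = (5.00)² / 3.90 Ω = 6.410 W

6.41 W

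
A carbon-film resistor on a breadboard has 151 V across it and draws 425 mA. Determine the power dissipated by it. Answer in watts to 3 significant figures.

64.2 W

Since both terminal voltage and current are stated, P = V I gives the power in one step.
P = 151 V × 0.4250 A = 64.17 W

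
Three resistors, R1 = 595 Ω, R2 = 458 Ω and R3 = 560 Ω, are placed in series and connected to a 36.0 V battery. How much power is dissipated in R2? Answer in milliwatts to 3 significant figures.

228 mW

Since the resistors are in series they all carry the loop current I = V/R_total; the power in any one is I²R.
R_total = 595 + 458 + 560 = 1613 Ω
I = V / R_total = 36.0 / 1613 = 0.02232 A
P_R2 = I² × R2 = (0.02232)² × 458 = 0.2281 W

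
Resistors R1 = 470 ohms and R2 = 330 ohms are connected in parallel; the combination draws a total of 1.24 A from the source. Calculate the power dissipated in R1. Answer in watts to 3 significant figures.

123 W

The branches share the same voltage, but only the total current is given — find V from the equivalent resistance first.
1/R_eq = 1/470 + 1/330 ⇒ R_eq = 193.9 Ω
V = I_total × R_eq = 1.240 × 193.9 = 240.4 V
P_R1 = V² / R1 = (240.4)² / 470 = 123.0 W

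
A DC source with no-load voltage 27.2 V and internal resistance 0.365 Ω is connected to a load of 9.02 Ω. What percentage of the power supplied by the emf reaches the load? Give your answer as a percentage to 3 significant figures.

Both r and R carry the same current, so the power split is just the resistance split: η = R/(R+r).
η = R / (R + r) = 9.02 / (9.02 + 0.365) = 0.9611

96.1 %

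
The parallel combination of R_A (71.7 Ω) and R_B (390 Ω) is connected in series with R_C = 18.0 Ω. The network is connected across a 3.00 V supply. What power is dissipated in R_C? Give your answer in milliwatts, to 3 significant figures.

Reduce the parallel combination to a single R_p; the circuit then becomes R_p in series with the remaining resistor.
R_p = (71.7×390)/(71.7+390) = 60.57 Ω
R_total = R_p + 18.0 = 60.57 + 18.0 = 78.57 Ω
I = V / R_total = 3.00 / 78.57 = 0.03818 A
R_C carries the full series current, so P = I²R.
P_R_C = (0.03818)² × 18.0 = 0.02625 W

26.2 mW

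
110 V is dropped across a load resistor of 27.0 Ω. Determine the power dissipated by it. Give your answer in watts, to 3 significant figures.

448 W

Voltage and resistance are given, so P = V²/R is the one-step route.
P = (110 V)² / 27.0 Ω = 448.1 W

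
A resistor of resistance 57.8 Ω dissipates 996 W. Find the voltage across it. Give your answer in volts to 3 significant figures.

240 V

Inverting the appropriate power form: V = √(P R).
V = √(996 × 57.8) = 239.9 V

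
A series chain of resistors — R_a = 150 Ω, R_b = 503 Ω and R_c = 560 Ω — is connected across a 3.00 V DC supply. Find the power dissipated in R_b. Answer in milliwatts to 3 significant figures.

Every series element carries the same I. Get I from the total resistance, then P = I² × R_b.
R_total = 150 + 503 + 560 = 1213 Ω
I = V / R_total = 3.00 / 1213 = 0.002473 A
P_R_b = I² × R_b = (0.002473)² × 503 = 0.003077 W

3.08 mW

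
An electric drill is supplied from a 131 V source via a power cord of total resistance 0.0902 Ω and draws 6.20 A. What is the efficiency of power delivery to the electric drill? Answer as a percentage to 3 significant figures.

99.6 %

The power cord carries the full 6.20 A.
P_line = I² R_line = (6.200)² × 0.0902 = 3.467 W
P_source = V I = 131 × 6.200 = 812.2 W; P_load = 808.7 W
η = P_load / P_source = 808.7 / 812.2 = 0.9957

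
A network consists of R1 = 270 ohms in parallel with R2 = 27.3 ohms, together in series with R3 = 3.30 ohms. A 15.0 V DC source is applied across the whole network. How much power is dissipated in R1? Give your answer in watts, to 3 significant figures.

Collapse the R1‖R2 pair into one equivalent R_p; then R_p and R3 form a series string.
R_p = (270×27.3)/(270+27.3) = 24.79 Ω
R_total = R_p + 3.30 = 24.79 + 3.30 = 28.09 Ω
I = V / R_total = 15.0 / 28.09 = 0.5339 A
Voltage across the parallel pair: V_p = I × R_p = 0.5339 × 24.79 = 13.24 V
R1 sits across V_p; its power is V_p²/R.
P_R1 = (13.24)² / 270 = 0.6491 W

0.649 W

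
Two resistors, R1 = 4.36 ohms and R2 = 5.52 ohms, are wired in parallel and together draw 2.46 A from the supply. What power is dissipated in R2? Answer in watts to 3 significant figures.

Only the total current is stated, so first find the parallel equivalent to get the voltage across the combination.
1/R_eq = 1/4.36 + 1/5.52 ⇒ R_eq = 2.436 Ω
V = I_total × R_eq = 2.460 × 2.436 = 5.992 V
P_R2 = V² / R2 = (5.992)² / 5.52 = 6.505 W

6.51 W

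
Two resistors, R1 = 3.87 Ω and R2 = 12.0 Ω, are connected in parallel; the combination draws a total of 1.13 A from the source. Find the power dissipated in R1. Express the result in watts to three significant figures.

The branches share the same voltage, but only the total current is given — find V from the equivalent resistance first.
1/R_eq = 1/3.87 + 1/12.0 ⇒ R_eq = 2.926 Ω
V = I_total × R_eq = 1.130 × 2.926 = 3.307 V
P_R1 = V² / R1 = (3.307)² / 3.87 = 2.825 W

2.83 W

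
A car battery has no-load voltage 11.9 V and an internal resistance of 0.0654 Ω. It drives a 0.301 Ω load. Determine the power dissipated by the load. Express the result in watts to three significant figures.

318 W

With r and R in series, I = ε/(r+R); the load dissipates I²R.
I = ε / (r + R) = 11.9 / (0.0654 + 0.301) = 32.48 A
P_load = I² R = (32.48)² × 0.301 = 317.5 W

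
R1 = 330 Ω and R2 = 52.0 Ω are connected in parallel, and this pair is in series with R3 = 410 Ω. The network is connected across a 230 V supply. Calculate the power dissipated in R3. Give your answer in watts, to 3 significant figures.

105 W

First find R_p for the parallel pair, then treat R_p + R3 as a series loop.
R_p = (330×52.0)/(330+52.0) = 44.92 Ω
R_total = R_p + 410 = 44.92 + 410 = 454.9 Ω
I = V / R_total = 230 / 454.9 = 0.5056 A
R3 carries the full series current, so P = I²R.
P_R3 = (0.5056)² × 410 = 104.8 W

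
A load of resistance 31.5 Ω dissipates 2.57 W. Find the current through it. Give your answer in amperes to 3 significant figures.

0.286 A

The two known quantities fix the third via I = √(P / R).
I = √(2.57 / 31.5) = 0.2856 A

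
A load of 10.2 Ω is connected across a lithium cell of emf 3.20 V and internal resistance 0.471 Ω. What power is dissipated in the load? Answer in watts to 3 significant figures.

0.917 W

Find the circuit current first, then P = I²R for the load (series elements share I).
I = ε / (r + R) = 3.20 / (0.471 + 10.2) = 0.2999 A
P_load = I² R = (0.2999)² × 10.2 = 0.9173 W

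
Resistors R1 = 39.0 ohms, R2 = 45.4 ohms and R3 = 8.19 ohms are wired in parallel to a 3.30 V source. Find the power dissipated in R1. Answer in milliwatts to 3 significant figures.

279 mW

R1 sits directly across the source, so P = V²/R with V = 3.30 V.
P_R1 = V² / R1 = (3.30)² / 39.0 Ω = 0.2792 W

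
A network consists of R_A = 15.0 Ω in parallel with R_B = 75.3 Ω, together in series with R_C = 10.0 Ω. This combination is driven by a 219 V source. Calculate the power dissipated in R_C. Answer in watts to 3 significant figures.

947 W

Combine R_A and R_B into their parallel equivalent first, reducing the network to two series resistors.
R_p = (15.0×75.3)/(15.0+75.3) = 12.51 Ω
R_total = R_p + 10.0 = 12.51 + 10.0 = 22.51 Ω
I = V / R_total = 219 / 22.51 = 9.730 A
R_C carries the full series current, so P = I²R.
P_R_C = (9.730)² × 10.0 = 946.7 W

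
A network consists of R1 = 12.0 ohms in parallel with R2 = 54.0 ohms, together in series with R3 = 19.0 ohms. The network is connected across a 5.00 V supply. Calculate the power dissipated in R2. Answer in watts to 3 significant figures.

0.0537 W

Reduce the parallel combination to a single R_p; the circuit then becomes R_p in series with the remaining resistor.
R_p = (12.0×54.0)/(12.0+54.0) = 9.818 Ω
R_total = R_p + 19.0 = 9.818 + 19.0 = 28.82 Ω
I = V / R_total = 5.00 / 28.82 = 0.1735 A
Voltage across the parallel pair: V_p = I × R_p = 0.1735 × 9.818 = 1.703 V
R2 sits across V_p; its power is V_p²/R.
P_R2 = (1.703)² / 54.0 = 0.05374 W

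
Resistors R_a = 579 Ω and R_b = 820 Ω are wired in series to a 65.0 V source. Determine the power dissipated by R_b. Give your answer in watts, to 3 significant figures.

1.77 W

Every series element carries the same I. Get I from the total resistance, then P = I² × R_b.
R_total = 579 + 820 = 1399 Ω
I = V / R_total = 65.0 / 1399 = 0.04646 A
P_R_b = I² × R_b = (0.04646)² × 820 = 1.770 W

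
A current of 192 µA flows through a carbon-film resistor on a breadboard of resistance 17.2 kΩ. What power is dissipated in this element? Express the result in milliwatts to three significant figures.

Knowing I and R, the power is just I²R — no need to find V first.
P = (0.0001920 A)² × 17200 Ω = 0.0006341 W

0.634 mW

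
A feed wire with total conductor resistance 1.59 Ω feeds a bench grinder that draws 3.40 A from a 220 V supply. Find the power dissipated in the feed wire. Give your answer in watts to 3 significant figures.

18.4 W

Only the current and the line resistance are needed for the I²R loss.
The feed wire carries the full 3.40 A.
P_line = I² R_line = (3.400)² × 1.59 = 18.38 W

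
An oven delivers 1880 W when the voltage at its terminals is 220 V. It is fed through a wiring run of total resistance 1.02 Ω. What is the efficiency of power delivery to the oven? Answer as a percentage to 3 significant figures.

96.2 %

I = P / V = 1880 / 220 = 8.545 A through the wiring run.
P_line = I² R_line = (8.545)² × 1.02 = 74.49 W
P_source = P_load + P_line = 1880 + 74.49 = 1954 W
η = P_load / P_source = 1880 / 1954 = 0.9619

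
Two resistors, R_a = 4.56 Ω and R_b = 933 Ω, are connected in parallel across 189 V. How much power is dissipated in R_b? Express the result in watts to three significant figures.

Each parallel branch sees the full supply voltage, so P = V²/R applies directly to the target branch.
P_R_b = V² / R_b = (189)² / 933 Ω = 38.29 W

38.3 W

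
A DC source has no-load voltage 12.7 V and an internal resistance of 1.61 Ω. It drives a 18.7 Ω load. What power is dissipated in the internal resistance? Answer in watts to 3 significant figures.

r is in series with the load, so it carries the full circuit current — the loss in it is I²r.
I = ε / (r + R) = 12.7 / (1.61 + 18.7) = 0.6253 A
P_int = I² r = (0.6253)² × 1.61 = 0.6295 W

0.630 W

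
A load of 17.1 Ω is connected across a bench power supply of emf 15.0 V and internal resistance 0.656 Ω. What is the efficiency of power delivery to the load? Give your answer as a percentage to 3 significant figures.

The source delivers εI, of which I²R reaches the load and I²r is lost; since I is common, η = R/(R+r).
η = R / (R + r) = 17.1 / (17.1 + 0.656) = 0.9631

96.3 %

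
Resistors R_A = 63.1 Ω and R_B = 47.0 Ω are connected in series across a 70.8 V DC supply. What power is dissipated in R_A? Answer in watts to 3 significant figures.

The current is common to all series resistors; compute it, then apply P = I²R for the target.
R_total = 63.1 + 47.0 = 110.1 Ω
I = V / R_total = 70.8 / 110.1 = 0.6431 A
P_R_A = I² × R_A = (0.6431)² × 63.1 = 26.09 W

26.1 W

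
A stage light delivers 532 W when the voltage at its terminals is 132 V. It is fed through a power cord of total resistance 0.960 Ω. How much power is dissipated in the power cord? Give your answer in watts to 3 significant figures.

Only the current and the line resistance are needed for the I²R loss.
I = P / V = 532 / 132 = 4.030 A through the power cord.
P_line = I² R_line = (4.030)² × 0.960 = 15.59 W

15.6 W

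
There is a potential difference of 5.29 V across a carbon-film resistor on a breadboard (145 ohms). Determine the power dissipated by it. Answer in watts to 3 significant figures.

0.193 W

Voltage and resistance are given, so P = V²/R is the one-step route.
P = (5.29 V)² / 145 Ω = 0.1930 W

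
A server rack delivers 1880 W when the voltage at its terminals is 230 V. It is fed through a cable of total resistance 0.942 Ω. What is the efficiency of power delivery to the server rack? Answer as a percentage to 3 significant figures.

I = P / V = 1880 / 230 = 8.174 A through the cable.
P_line = I² R_line = (8.174)² × 0.942 = 62.94 W
P_source = P_load + P_line = 1880 + 62.94 = 1943 W
η = P_load / P_source = 1880 / 1943 = 0.9676

96.8 %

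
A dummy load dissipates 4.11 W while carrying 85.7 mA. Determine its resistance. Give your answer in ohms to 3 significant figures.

560 Ω

Rearranging the power relation for the two known quantities gives R = P / I².
R = 4.11 / (0.08570)² = 559.6 Ω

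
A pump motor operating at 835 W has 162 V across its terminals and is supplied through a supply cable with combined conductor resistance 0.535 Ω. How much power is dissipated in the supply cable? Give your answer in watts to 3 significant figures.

14.2 W

The supply cable is a series resistance carrying the load current; its dissipation is I²R_line.
I = P / V = 835 / 162 = 5.154 A through the supply cable.
P_line = I² R_line = (5.154)² × 0.535 = 14.21 W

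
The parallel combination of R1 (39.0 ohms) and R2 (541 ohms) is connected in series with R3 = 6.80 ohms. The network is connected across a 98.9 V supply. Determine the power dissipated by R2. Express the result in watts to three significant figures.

12.8 W

Reduce the parallel combination to a single R_p; the circuit then becomes R_p in series with the remaining resistor.
R_p = (39.0×541)/(39.0+541) = 36.38 Ω
R_total = R_p + 6.80 = 36.38 + 6.80 = 43.18 Ω
I = V / R_total = 98.9 / 43.18 = 2.291 A
Voltage across the parallel pair: V_p = I × R_p = 2.291 × 36.38 = 83.32 V
R2 has V_p across it, so P = V_p²/R2.
P_R2 = (83.32)² / 541 = 12.83 W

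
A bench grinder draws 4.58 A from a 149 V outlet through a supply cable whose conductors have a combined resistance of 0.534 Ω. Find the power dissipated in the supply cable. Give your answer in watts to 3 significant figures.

11.2 W

The supply cable is a series resistance carrying the load current; its dissipation is I²R_line.
The supply cable carries the full 4.58 A.
P_line = I² R_line = (4.580)² × 0.534 = 11.20 W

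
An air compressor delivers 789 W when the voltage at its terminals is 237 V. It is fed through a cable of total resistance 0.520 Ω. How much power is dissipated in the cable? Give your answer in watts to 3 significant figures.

5.76 W

The cable is a series resistance carrying the load current; its dissipation is I²R_line.
I = P / V = 789 / 237 = 3.329 A through the cable.
P_line = I² R_line = (3.329)² × 0.520 = 5.763 W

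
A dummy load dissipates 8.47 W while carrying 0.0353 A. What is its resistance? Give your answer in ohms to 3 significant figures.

6800 Ω

The two known quantities fix the third via R = P / I².
R = 8.47 / (0.03530)² = 6797 Ω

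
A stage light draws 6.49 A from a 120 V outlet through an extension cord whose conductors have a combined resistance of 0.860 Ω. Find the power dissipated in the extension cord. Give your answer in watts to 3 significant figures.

36.2 W

Line loss is just I²R for the cable — we know both I and R_line directly.
The extension cord carries the full 6.49 A.
P_line = I² R_line = (6.490)² × 0.860 = 36.22 W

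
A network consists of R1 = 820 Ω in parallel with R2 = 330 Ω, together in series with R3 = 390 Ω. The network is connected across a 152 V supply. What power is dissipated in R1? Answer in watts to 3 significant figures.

Reduce the parallel combination to a single R_p; the circuit then becomes R_p in series with the remaining resistor.
R_p = (820×330)/(820+330) = 235.3 Ω
R_total = R_p + 390 = 235.3 + 390 = 625.3 Ω
I = V / R_total = 152 / 625.3 = 0.2431 A
Voltage across the parallel pair: V_p = I × R_p = 0.2431 × 235.3 = 57.20 V
Use P = V²/R for R1 with V = V_p.
P_R1 = (57.20)² / 820 = 3.990 W

3.99 W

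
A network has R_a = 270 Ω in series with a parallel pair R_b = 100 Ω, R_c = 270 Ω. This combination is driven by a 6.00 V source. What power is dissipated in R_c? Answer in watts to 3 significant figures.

First combine the parallel branches into one equivalent R_p, then R_a + R_p is a series pair.
R_p = (100×270)/(100+270) = 72.97 Ω
R_total = 270 + 72.97 = 343.0 Ω
I = V / R_total = 6.00 / 343.0 = 0.01749 A
Voltage across the parallel pair: V_p = I × R_p = 0.01749 × 72.97 = 1.277 V
R_c is across V_p, so use P = V²/R for that branch.
P_R_c = (1.277)² / 270 = 0.006036 W

0.00604 W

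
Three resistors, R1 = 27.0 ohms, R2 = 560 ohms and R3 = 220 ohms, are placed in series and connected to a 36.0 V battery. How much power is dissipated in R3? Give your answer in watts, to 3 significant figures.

Every series element carries the same I. Get I from the total resistance, then P = I² × R3.
R_total = 27.0 + 560 + 220 = 807.0 Ω
I = V / R_total = 36.0 / 807.0 = 0.04461 A
P_R3 = I² × R3 = (0.04461)² × 220 = 0.4378 W

0.438 W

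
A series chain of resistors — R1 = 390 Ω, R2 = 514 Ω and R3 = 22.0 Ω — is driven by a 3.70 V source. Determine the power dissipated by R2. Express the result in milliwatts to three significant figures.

8.21 mW

Since the resistors are in series they all carry the loop current I = V/R_total; the power in any one is I²R.
R_total = 390 + 514 + 22.0 = 926.0 Ω
I = V / R_total = 3.70 / 926.0 = 0.003996 A
P_R2 = I² × R2 = (0.003996)² × 514 = 0.008206 W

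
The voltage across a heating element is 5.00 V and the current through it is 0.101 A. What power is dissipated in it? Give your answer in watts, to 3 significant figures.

V and I are known directly — P = V I, no intermediate step needed.
P = 5.00 V × 0.1010 A = 0.5050 W

0.505 W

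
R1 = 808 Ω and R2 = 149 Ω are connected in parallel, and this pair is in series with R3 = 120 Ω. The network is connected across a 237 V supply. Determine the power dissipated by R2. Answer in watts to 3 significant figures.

First find R_p for the parallel pair, then treat R_p + R3 as a series loop.
R_p = (808×149)/(808+149) = 125.8 Ω
R_total = R_p + 120 = 125.8 + 120 = 245.8 Ω
I = V / R_total = 237 / 245.8 = 0.9642 A
Voltage across the parallel pair: V_p = I × R_p = 0.9642 × 125.8 = 121.3 V
R2 has V_p across it, so P = V_p²/R2.
P_R2 = (121.3)² / 149 = 98.74 W

98.7 W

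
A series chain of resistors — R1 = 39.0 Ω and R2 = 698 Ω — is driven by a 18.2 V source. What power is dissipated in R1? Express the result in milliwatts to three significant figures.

23.8 mW

Since the resistors are in series they all carry the loop current I = V/R_total; the power in any one is I²R.
R_total = 39.0 + 698 = 737.0 Ω
I = V / R_total = 18.2 / 737.0 = 0.02469 A
P_R1 = I² × R1 = (0.02469)² × 39.0 = 0.02378 W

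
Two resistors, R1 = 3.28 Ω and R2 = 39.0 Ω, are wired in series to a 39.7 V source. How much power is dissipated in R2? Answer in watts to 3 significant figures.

34.4 W

The current is common to all series resistors; compute it, then apply P = I²R for the target.
R_total = 3.28 + 39.0 = 42.28 Ω
I = V / R_total = 39.7 / 42.28 = 0.9390 A
P_R2 = I² × R2 = (0.9390)² × 39.0 = 34.39 W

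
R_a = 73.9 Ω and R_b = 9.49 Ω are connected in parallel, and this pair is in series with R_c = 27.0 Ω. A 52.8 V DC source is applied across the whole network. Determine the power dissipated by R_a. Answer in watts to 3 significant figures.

Combine R_a and R_b into their parallel equivalent first, reducing the network to two series resistors.
R_p = (73.9×9.49)/(73.9+9.49) = 8.410 Ω
R_total = R_p + 27.0 = 8.410 + 27.0 = 35.41 Ω
I = V / R_total = 52.8 / 35.41 = 1.491 A
Voltage across the parallel pair: V_p = I × R_p = 1.491 × 8.410 = 12.54 V
R_a sits across V_p; its power is V_p²/R.
P_R_a = (12.54)² / 73.9 = 2.128 W

2.13 W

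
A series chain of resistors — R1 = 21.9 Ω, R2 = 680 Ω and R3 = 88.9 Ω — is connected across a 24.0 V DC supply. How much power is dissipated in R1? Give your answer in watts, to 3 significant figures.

0.0202 W

Since the resistors are in series they all carry the loop current I = V/R_total; the power in any one is I²R.
R_total = 21.9 + 680 + 88.9 = 790.8 Ω
I = V / R_total = 24.0 / 790.8 = 0.03035 A
P_R1 = I² × R1 = (0.03035)² × 21.9 = 0.02017 W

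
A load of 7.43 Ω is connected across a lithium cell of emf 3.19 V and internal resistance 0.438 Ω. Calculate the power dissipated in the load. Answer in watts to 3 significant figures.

1.22 W

With r and R in series, I = ε/(r+R); the load dissipates I²R.
I = ε / (r + R) = 3.19 / (0.438 + 7.43) = 0.4054 A
P_load = I² R = (0.4054)² × 7.43 = 1.221 W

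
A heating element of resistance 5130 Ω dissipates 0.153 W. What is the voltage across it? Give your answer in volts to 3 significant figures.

From P = V I = I²R = V²/R, with the two given quantities we get V = √(P R).
V = √(0.153 × 5130) = 28.02 V

28.0 V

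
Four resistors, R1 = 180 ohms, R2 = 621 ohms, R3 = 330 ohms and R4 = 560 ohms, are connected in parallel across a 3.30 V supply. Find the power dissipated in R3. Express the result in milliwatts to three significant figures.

33.0 mW

Parallel branches share the same voltage; P = V²/R gives the branch power in one step.
P_R3 = V² / R3 = (3.30)² / 330 Ω = 0.03300 W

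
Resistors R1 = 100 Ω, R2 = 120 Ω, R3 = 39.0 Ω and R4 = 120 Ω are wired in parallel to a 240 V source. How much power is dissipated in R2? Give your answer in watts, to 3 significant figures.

480 W

Parallel branches share the same voltage; P = V²/R gives the branch power in one step.
P_R2 = V² / R2 = (240)² / 120 Ω = 480.0 W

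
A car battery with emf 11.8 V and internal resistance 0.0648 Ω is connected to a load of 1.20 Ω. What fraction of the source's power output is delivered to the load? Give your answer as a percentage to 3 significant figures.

The source delivers εI, of which I²R reaches the load and I²r is lost; since I is common, η = R/(R+r).
η = R / (R + r) = 1.20 / (1.20 + 0.0648) = 0.9488

94.9 %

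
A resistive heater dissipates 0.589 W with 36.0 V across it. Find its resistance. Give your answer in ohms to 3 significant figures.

2200 Ω

From P = V I = I²R = V²/R, with the two given quantities we get R = V² / P.
R = (36.0)² / 0.589 = 2200 Ω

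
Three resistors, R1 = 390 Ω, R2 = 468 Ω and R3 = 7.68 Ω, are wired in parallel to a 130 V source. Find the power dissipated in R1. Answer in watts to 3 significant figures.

Every branch has 130 V across it, so for R1 the power is simply V²/R.
P_R1 = V² / R1 = (130)² / 390 Ω = 43.33 W

43.3 W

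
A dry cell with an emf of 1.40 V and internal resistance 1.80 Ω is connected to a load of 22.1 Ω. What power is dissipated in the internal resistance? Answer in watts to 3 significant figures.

0.00618 W

r is in series with the load, so it carries the full circuit current — the loss in it is I²r.
I = ε / (r + R) = 1.40 / (1.80 + 22.1) = 0.05858 A
P_int = I² r = (0.05858)² × 1.80 = 0.006176 W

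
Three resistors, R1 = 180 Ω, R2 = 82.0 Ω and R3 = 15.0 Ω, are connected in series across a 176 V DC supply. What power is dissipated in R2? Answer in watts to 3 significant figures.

Every series element carries the same I. Get I from the total resistance, then P = I² × R2.
R_total = 180 + 82.0 + 15.0 = 277.0 Ω
I = V / R_total = 176 / 277.0 = 0.6354 A
P_R2 = I² × R2 = (0.6354)² × 82.0 = 33.10 W

33.1 W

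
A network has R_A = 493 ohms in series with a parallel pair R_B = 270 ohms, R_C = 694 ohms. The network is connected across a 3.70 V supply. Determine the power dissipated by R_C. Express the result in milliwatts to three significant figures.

1.58 mW

First combine the parallel branches into one equivalent R_p, then R_A + R_p is a series pair.
R_p = (270×694)/(270+694) = 194.4 Ω
R_total = 493 + 194.4 = 687.4 Ω
I = V / R_total = 3.70 / 687.4 = 0.005383 A
Voltage across the parallel pair: V_p = I × R_p = 0.005383 × 194.4 = 1.046 V
R_C is across V_p, so use P = V²/R for that branch.
P_R_C = (1.046)² / 694 = 0.001577 W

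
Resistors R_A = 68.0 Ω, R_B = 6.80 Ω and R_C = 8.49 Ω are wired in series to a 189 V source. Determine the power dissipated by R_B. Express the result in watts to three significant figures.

35.0 W

Since the resistors are in series they all carry the loop current I = V/R_total; the power in any one is I²R.
R_total = 68.0 + 6.80 + 8.49 = 83.29 Ω
I = V / R_total = 189 / 83.29 = 2.269 A
P_R_B = I² × R_B = (2.269)² × 6.80 = 35.01 W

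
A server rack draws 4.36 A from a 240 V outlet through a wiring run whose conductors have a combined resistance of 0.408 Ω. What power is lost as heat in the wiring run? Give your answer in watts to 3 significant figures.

7.76 W

The wiring run is a series resistance carrying the load current; its dissipation is I²R_line.
The wiring run carries the full 4.36 A.
P_line = I² R_line = (4.360)² × 0.408 = 7.756 W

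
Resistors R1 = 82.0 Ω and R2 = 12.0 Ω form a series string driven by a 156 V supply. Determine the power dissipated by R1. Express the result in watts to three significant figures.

226 W

Every series element carries the same I. Get I from the total resistance, then P = I² × R1.
R_total = 82.0 + 12.0 = 94.00 Ω
I = V / R_total = 156 / 94.00 = 1.660 A
P_R1 = I² × R1 = (1.660)² × 82.0 = 225.8 W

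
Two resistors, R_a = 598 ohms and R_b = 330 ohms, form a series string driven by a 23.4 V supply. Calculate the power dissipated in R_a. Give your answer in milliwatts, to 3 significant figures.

Since the resistors are in series they all carry the loop current I = V/R_total; the power in any one is I²R.
R_total = 598 + 330 = 928.0 Ω
I = V / R_total = 23.4 / 928.0 = 0.02522 A
P_R_a = I² × R_a = (0.02522)² × 598 = 0.3802 W

380 mW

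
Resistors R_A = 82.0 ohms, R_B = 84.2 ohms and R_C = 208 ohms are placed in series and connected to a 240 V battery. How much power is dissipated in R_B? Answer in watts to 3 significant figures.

34.6 W

In a series string the same current flows through every resistor — find that current, then P = I²R for the one we want.
R_total = 82.0 + 84.2 + 208 = 374.2 Ω
I = V / R_total = 240 / 374.2 = 0.6414 A
P_R_B = I² × R_B = (0.6414)² × 84.2 = 34.64 W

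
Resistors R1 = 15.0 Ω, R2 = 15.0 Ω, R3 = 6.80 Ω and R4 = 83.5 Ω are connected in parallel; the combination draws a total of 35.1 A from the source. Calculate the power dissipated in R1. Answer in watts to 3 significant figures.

Parallel branches share V, not I — compute V via R_eq, then use V²/R for the target branch.
1/R_eq = 1/15.0 + 1/15.0 + 1/6.80 + 1/83.5 ⇒ R_eq = 3.420 Ω
V = I_total × R_eq = 35.10 × 3.420 = 120.1 V
P_R1 = V² / R1 = (120.1)² / 15.0 = 960.9 W

961 W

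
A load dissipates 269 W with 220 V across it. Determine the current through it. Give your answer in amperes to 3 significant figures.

1.22 A

Rearranging the power relation for the two known quantities gives I = P / V.
I = 269 / 220 = 1.223 A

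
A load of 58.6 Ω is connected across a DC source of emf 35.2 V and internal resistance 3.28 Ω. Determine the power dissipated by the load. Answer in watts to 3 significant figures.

19.0 W

The internal resistance and the load are in series, so the same I flows through both; get I from ε/(r+R), then I²R for the load.
I = ε / (r + R) = 35.2 / (3.28 + 58.6) = 0.5688 A
P_load = I² R = (0.5688)² × 58.6 = 18.96 W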